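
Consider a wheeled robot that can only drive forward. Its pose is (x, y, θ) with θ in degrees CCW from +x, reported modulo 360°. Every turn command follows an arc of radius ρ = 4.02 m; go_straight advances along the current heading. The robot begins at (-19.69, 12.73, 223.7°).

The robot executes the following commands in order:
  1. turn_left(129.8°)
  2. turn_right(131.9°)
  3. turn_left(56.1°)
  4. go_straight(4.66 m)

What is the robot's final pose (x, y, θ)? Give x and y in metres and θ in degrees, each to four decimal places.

(-15.8442, -9.3335, 277.7000°)

set_pose: (x, y, θ) = (-19.6900, 12.7300, 223.7000°), ρ = 4.02
turn_left(129.8°): centre at ρ to the left, rotate +129.8° → (-17.3677, 5.8295, 353.5000°)
turn_right(131.9°): centre at ρ to the right, rotate −131.9° → (-15.1538, -1.1708, 221.6000°)
turn_left(56.1°): centre at ρ to the left, rotate +56.1° → (-16.4686, -4.7156, 277.7000°)
go_straight(4.66): x += 4.66·cos θ, y += 4.66·sin θ → (-15.8442, -9.3335, 277.7000°)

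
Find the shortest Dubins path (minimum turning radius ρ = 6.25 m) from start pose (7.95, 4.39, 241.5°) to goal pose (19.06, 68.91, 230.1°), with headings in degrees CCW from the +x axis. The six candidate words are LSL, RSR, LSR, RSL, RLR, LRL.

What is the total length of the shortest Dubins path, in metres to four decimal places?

98.9161 m

Let ψ = atan2(Δy, Δx) = atan2(64.52, 11.11) = 80.2298° be the start→goal bearing.
Normalize: d = |goal − start| / ρ = 65.469554/6.25 = 10.475129, α = (θ_start − ψ) mod 360° = 161.2702° = 2.814696 rad, β = (θ_goal − ψ) mod 360° = 149.8702° = 2.615729 rad.
Common terms: sin α = 0.321105, cos α = -0.947043, sin β = 0.501960, cos β = -0.864891, cos(α−β) = 0.980271, d² = 109.728320. Work in radians in the unit-radius frame; every candidate has L = ρ·(t + p + q).
LSL: p² = 2 + d² − 2cos(α−β) + 2d(sin α − sin β) = 105.978818; p = √p² = 10.294601; φ = atan2(cos β − cos α, d + sin α − sin β) = 0.007980 rad; t = (φ − α) mod 2π = 3.476469 rad, q = (β − φ) mod 2π = 2.607748 rad → L = 6.25·(3.476469 + 10.294601 + 2.607748) = 6.25·16.378819 = 102.367620 m
RSR: p² = 2 + d² − 2cos(α−β) + 2d(sin β − sin α) = 113.556738; p = √p² = 10.656300; φ = atan2(cos α − cos β, d − sin α + sin β) = -0.007709 rad; t = (α − φ) mod 2π = 2.822406 rad, q = (φ − β) mod 2π = 3.659747 rad → L = 6.25·(2.822406 + 10.656300 + 3.659747) = 6.25·17.138453 = 107.115333 m
LSR: p² = d² − 2 + 2cos(α−β) + 2d(sin α + sin β) = 126.932303; p = √p² = 11.266424; φ = atan2(−cos α − cos β, d + sin α + sin β) − atan2(−2, p) = 0.334708 rad; t = (φ − α) mod 2π = 3.803197 rad, q = (φ − β) mod 2π = 4.002165 rad → L = 6.25·(3.803197 + 11.266424 + 4.002165) = 6.25·19.071786 = 119.198660 m
RSL: p² = d² − 2 + 2cos(α−β) − 2d(sin α + sin β) = 92.445422; p = √p² = 9.614854; φ = atan2(cos α + cos β, d − sin α − sin β) − atan2(2, p) = -0.390652 rad; t = (α − φ) mod 2π = 3.205348 rad, q = (β − φ) mod 2π = 3.006381 rad → L = 6.25·(3.205348 + 9.614854 + 3.006381) = 6.25·15.826584 = 98.916148 m
RLR: c = (6 − d² + 2cos(α−β) + 2d(sin α − sin β))/8 = -13.194592, |c| > 1 → infeasible
LRL: c = (6 − d² + 2cos(α−β) − 2d(sin α − sin β))/8 = -12.247352, |c| > 1 → infeasible
Shortest: RSL with L = 98.916148 m ≈ 98.9161 m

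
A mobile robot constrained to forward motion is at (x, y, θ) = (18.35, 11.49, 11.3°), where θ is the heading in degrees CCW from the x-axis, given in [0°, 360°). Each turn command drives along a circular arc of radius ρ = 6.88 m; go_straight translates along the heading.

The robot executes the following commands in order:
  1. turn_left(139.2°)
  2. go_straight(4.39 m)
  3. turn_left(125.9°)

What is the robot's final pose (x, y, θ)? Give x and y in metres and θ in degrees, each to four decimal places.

set_pose: (x, y, θ) = (18.3500, 11.4900, 11.3000°), ρ = 6.88
turn_left(139.2°): centre at ρ to the left, rotate +139.2° → (20.3898, 24.2247, 150.5000°)
go_straight(4.39): x += 4.39·cos θ, y += 4.39·sin θ → (16.5689, 26.3864, 150.5000°)
turn_left(125.9°): centre at ρ to the left, rotate +125.9° → (6.3439, 19.6315, 276.4000°)

(6.3439, 19.6315, 276.4000°)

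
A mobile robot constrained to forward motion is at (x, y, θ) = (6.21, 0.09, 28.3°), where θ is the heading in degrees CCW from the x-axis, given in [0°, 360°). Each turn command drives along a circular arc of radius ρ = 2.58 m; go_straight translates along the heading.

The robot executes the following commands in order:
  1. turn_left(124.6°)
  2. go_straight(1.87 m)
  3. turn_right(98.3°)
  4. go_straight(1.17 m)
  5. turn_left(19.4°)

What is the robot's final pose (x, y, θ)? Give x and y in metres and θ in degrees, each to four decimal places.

set_pose: (x, y, θ) = (6.2100, 0.0900, 28.3000°), ρ = 2.58
turn_left(124.6°): centre at ρ to the left, rotate +124.6° → (6.1622, 4.6584, 152.9000°)
go_straight(1.87): x += 1.87·cos θ, y += 1.87·sin θ → (4.4975, 5.5102, 152.9000°)
turn_right(98.3°): centre at ρ to the right, rotate −98.3° → (3.5697, 9.3015, 54.6000°)
go_straight(1.17): x += 1.17·cos θ, y += 1.17·sin θ → (4.2475, 10.2552, 54.6000°)
turn_left(19.4°): centre at ρ to the left, rotate +19.4° → (4.6245, 11.0386, 74.0000°)

(4.6245, 11.0386, 74.0000°)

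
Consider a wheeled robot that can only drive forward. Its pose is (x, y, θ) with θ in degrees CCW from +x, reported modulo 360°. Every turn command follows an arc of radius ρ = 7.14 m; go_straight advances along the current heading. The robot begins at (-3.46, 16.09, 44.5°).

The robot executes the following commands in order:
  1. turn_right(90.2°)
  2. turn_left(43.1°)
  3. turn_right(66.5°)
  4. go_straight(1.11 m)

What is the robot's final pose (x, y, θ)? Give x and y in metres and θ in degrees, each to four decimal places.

set_pose: (x, y, θ) = (-3.4600, 16.0900, 44.5000°), ρ = 7.14
turn_right(90.2°): centre at ρ to the right, rotate −90.2° → (6.6545, 15.9841, -45.7000° ≡ 314.3000°)
turn_left(43.1°): centre at ρ to the left, rotate +43.1° → (11.4407, 13.8381, 357.4000°)
turn_right(66.5°): centre at ρ to the right, rotate −66.5° → (17.7870, 9.2526, 290.9000°)
go_straight(1.11): x += 1.11·cos θ, y += 1.11·sin θ → (18.1830, 8.2156, 290.9000°)

(18.1830, 8.2156, 290.9000°)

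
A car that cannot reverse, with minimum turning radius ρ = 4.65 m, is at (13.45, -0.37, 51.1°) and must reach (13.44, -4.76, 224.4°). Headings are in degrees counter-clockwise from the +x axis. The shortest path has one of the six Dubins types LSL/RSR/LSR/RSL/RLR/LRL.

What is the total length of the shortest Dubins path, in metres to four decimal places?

29.3642 m

Let ψ = atan2(Δy, Δx) = atan2(-4.39, -0.01) = -90.1305° be the start→goal bearing.
Normalize: d = |goal − start| / ρ = 4.390011/4.65 = 0.944088, α = (θ_start − ψ) mod 360° = 141.2305° = 2.464937 rad, β = (θ_goal − ψ) mod 360° = 314.5305° = 5.489593 rad.
Common terms: sin α = 0.626189, cos α = -0.779672, sin β = -0.712877, cos β = 0.701289, cos(α−β) = -0.993171, d² = 0.891303. Work in radians in the unit-radius frame; every candidate has L = ρ·(t + p + q).
LSL: p² = 2 + d² − 2cos(α−β) + 2d(sin α − sin β) = 7.406037; p = √p² = 2.721404; φ = atan2(cos β − cos α, d + sin α − sin β) = 0.575423 rad; t = (φ − α) mod 2π = 4.393671 rad, q = (β − φ) mod 2π = 4.914170 rad → L = 4.65·(4.393671 + 2.721404 + 4.914170) = 4.65·12.029244 = 55.935987 m
RSR: p² = 2 + d² − 2cos(α−β) + 2d(sin β − sin α) = 2.349251; p = √p² = 1.532727; φ = atan2(cos α − cos β, d − sin α + sin β) = -1.831433 rad; t = (α − φ) mod 2π = 4.296371 rad, q = (φ − β) mod 2π = 5.245345 rad → L = 4.65·(4.296371 + 1.532727 + 5.245345) = 4.65·11.074442 = 51.496154 m
LSR: p² = d² − 2 + 2cos(α−β) + 2d(sin α + sin β) = -3.258721 < 0 → infeasible
RSL: p² = d² − 2 + 2cos(α−β) − 2d(sin α + sin β) = -2.931355 < 0 → infeasible
RLR: c = (6 − d² + 2cos(α−β) + 2d(sin α − sin β))/8 = 0.706344; p = 2π − arccos c = 5.496708 rad; φ = atan2(cos α − cos β, d − sin α + sin β) = -1.831433 rad; t = (α − φ + p/2) mod 2π = 0.761539 rad, q = (α − β − t + p) mod 2π = 1.710513 rad → L = 4.65·(0.761539 + 5.496708 + 1.710513) = 4.65·7.968761 = 37.054740 m
LRL: c = (6 − d² + 2cos(α−β) − 2d(sin α − sin β))/8 = 0.074245; p = 2π − arccos c = 4.786703 rad; φ = atan2(cos β − cos α, d + sin α − sin β) = 0.575423 rad; t = (φ − α + p/2) mod 2π = 0.503837 rad, q = (β − α − t + p) mod 2π = 1.024336 rad → L = 4.65·(0.503837 + 4.786703 + 1.024336) = 4.65·6.314876 = 29.364172 m
Shortest: LRL with L = 29.364172 m ≈ 29.3642 m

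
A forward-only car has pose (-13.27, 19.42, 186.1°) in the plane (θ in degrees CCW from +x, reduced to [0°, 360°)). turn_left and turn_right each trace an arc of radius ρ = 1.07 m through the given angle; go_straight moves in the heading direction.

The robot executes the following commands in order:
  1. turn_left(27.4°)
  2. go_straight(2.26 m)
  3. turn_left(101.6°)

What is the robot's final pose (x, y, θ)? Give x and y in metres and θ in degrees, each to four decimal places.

set_pose: (x, y, θ) = (-13.2700, 19.4200, 186.1000°), ρ = 1.07
turn_left(27.4°): centre at ρ to the left, rotate +27.4° → (-13.7469, 19.2483, 213.5000°)
go_straight(2.26): x += 2.26·cos θ, y += 2.26·sin θ → (-15.6315, 18.0009, 213.5000°)
turn_left(101.6°): centre at ρ to the left, rotate +101.6° → (-15.7962, 16.3508, 315.1000°)

(-15.7962, 16.3508, 315.1000°)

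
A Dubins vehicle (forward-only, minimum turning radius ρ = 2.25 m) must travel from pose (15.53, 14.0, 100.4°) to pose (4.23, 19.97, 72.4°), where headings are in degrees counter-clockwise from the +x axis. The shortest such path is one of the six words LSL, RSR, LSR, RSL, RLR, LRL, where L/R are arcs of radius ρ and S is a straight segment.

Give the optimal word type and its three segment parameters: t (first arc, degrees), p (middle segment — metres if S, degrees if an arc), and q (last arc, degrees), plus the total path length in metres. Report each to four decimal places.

Let ψ = atan2(Δy, Δx) = atan2(5.97, -11.30) = 152.1517° be the start→goal bearing.
Normalize: d = |goal − start| / ρ = 12.780098/2.25 = 5.680043, α = (θ_start − ψ) mod 360° = 308.2483° = 5.379948 rad, β = (θ_goal − ψ) mod 360° = 280.2483° = 4.891256 rad.
Common terms: sin α = -0.785335, cos α = 0.619071, sin β = -0.984046, cos β = 0.177915, cos(α−β) = 0.882948, d² = 32.262894. Work in radians in the unit-radius frame; every candidate has L = ρ·(t + p + q).
LSL: p² = 2 + d² − 2cos(α−β) + 2d(sin α − sin β) = 34.754372; p = √p² = 5.895284; φ = atan2(cos β − cos α, d + sin α − sin β) = -0.074902 rad; t = (φ − α) mod 2π = 0.828335 rad, q = (β − φ) mod 2π = 4.966158 rad → L = 2.25·(0.828335 + 5.895284 + 4.966158) = 2.25·11.689777 = 26.301998 m
RSR: p² = 2 + d² − 2cos(α−β) + 2d(sin β − sin α) = 30.239626; p = √p² = 5.499057; φ = atan2(cos α − cos β, d − sin α + sin β) = 0.080310 rad; t = (α − φ) mod 2π = 5.299638 rad, q = (φ − β) mod 2π = 1.472240 rad → L = 2.25·(5.299638 + 5.499057 + 1.472240) = 2.25·12.270934 = 27.609602 m
LSR: p² = d² − 2 + 2cos(α−β) + 2d(sin α + sin β) = 11.928468; p = √p² = 3.453761; φ = atan2(−cos α − cos β, d + sin α + sin β) − atan2(−2, p) = 0.323849 rad; t = (φ − α) mod 2π = 1.227086 rad, q = (φ − β) mod 2π = 1.715779 rad → L = 2.25·(1.227086 + 3.453761 + 1.715779) = 2.25·6.396626 = 14.392409 m
RSL: p² = d² − 2 + 2cos(α−β) − 2d(sin α + sin β) = 52.129110; p = √p² = 7.220049; φ = atan2(cos α + cos β, d − sin α − sin β) − atan2(2, p) = -0.163650 rad; t = (α − φ) mod 2π = 5.543598 rad, q = (β − φ) mod 2π = 5.054906 rad → L = 2.25·(5.543598 + 7.220049 + 5.054906) = 2.25·17.818553 = 40.091744 m
RLR: c = (6 − d² + 2cos(α−β) + 2d(sin α − sin β))/8 = -2.779953, |c| > 1 → infeasible
LRL: c = (6 − d² + 2cos(α−β) − 2d(sin α − sin β))/8 = -3.344296, |c| > 1 → infeasible
Shortest: LSR with L = 14.392409 m ≈ 14.3924 m
Convert LSR to answer units (arcs ×180/π): t = 1.227086·180/π = 70.3069°, p = ρ·p = 2.25·3.453761 = 7.7710 m, q = 1.715779·180/π = 98.3069°, L = 14.3924 m.

LSR: t = 70.3069°, p = 7.7710 m, q = 98.3069°, L = 14.3924 m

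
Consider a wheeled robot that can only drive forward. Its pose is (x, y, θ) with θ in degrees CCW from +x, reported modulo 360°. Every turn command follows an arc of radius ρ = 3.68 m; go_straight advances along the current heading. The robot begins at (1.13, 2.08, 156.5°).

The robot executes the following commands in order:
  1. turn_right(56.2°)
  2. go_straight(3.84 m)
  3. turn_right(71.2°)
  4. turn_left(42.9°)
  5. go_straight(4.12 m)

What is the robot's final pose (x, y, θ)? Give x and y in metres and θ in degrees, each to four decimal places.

set_pose: (x, y, θ) = (1.1300, 2.0800, 156.5000°), ρ = 3.68
turn_right(56.2°): centre at ρ to the right, rotate −56.2° → (-1.0233, 4.7968, 100.3000°)
go_straight(3.84): x += 3.84·cos θ, y += 3.84·sin θ → (-1.7099, 8.5749, 100.3000°)
turn_right(71.2°): centre at ρ to the right, rotate −71.2° → (0.1211, 12.4484, 29.1000°)
turn_left(42.9°): centre at ρ to the left, rotate +42.9° → (1.8313, 14.5267, 72.0000°)
go_straight(4.12): x += 4.12·cos θ, y += 4.12·sin θ → (3.1044, 18.4450, 72.0000°)

(3.1044, 18.4450, 72.0000°)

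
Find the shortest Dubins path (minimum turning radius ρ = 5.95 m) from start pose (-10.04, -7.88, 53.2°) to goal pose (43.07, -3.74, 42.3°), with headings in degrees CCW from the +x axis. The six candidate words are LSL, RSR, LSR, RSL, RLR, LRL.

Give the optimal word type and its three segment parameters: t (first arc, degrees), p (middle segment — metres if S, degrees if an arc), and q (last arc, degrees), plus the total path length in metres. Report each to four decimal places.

Let ψ = atan2(Δy, Δx) = atan2(4.14, 53.11) = 4.4573° be the start→goal bearing.
Normalize: d = |goal − start| / ρ = 53.271115/5.95 = 8.953129, α = (θ_start − ψ) mod 360° = 48.7427° = 0.850721 rad, β = (θ_goal − ψ) mod 360° = 37.8427° = 0.660480 rad.
Common terms: sin α = 0.751756, cos α = 0.659441, sin β = 0.613496, cos β = 0.789698, cos(α−β) = 0.981959, d² = 80.158511. Work in radians in the unit-radius frame; every candidate has L = ρ·(t + p + q).
LSL: p² = 2 + d² − 2cos(α−β) + 2d(sin α − sin β) = 82.670313; p = √p² = 9.092322; φ = atan2(cos β − cos α, d + sin α − sin β) = 0.014326 rad; t = (φ − α) mod 2π = 5.446791 rad, q = (β − φ) mod 2π = 0.646154 rad → L = 5.95·(5.446791 + 9.092322 + 0.646154) = 5.95·15.185266 = 90.352333 m
RSR: p² = 2 + d² − 2cos(α−β) + 2d(sin β − sin α) = 77.718875; p = √p² = 8.815831; φ = atan2(cos α − cos β, d − sin α + sin β) = -0.014776 rad; t = (α − φ) mod 2π = 0.865497 rad, q = (φ − β) mod 2π = 5.607929 rad → L = 5.95·(0.865497 + 8.815831 + 5.607929) = 5.95·15.289257 = 90.971080 m
LSR: p² = d² − 2 + 2cos(α−β) + 2d(sin α + sin β) = 104.568986; p = √p² = 10.225898; φ = atan2(−cos α − cos β, d + sin α + sin β) − atan2(−2, p) = 0.053614 rad; t = (φ − α) mod 2π = 5.486078 rad, q = (φ − β) mod 2π = 5.676319 rad → L = 5.95·(5.486078 + 10.225898 + 5.676319) = 5.95·21.388295 = 127.260355 m
RSL: p² = d² − 2 + 2cos(α−β) − 2d(sin α + sin β) = 55.675872; p = √p² = 7.461627; φ = atan2(cos α + cos β, d − sin α − sin β) − atan2(2, p) = -0.073174 rad; t = (α − φ) mod 2π = 0.923895 rad, q = (β − φ) mod 2π = 0.733654 rad → L = 5.95·(0.923895 + 7.461627 + 0.733654) = 5.95·9.119176 = 54.259095 m
RLR: c = (6 − d² + 2cos(α−β) + 2d(sin α − sin β))/8 = -8.714859, |c| > 1 → infeasible
LRL: c = (6 − d² + 2cos(α−β) − 2d(sin α − sin β))/8 = -9.333789, |c| > 1 → infeasible
Shortest: RSL with L = 54.259095 m ≈ 54.2591 m
Convert RSL to answer units (arcs ×180/π): t = 0.923895·180/π = 52.9353°, p = ρ·p = 5.95·7.461627 = 44.3967 m, q = 0.733654·180/π = 42.0353°, L = 54.2591 m.

RSL: t = 52.9353°, p = 44.3967 m, q = 42.0353°, L = 54.2591 m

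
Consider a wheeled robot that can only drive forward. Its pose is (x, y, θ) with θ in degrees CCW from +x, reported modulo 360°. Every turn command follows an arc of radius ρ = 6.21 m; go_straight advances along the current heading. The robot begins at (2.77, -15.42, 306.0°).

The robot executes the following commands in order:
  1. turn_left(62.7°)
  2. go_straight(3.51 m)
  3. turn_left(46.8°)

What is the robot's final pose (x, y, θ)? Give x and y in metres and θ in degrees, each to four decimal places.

set_pose: (x, y, θ) = (2.7700, -15.4200, 306.0000°), ρ = 6.21
turn_left(62.7°): centre at ρ to the left, rotate +62.7° → (8.7333, -17.9084, 368.7000° ≡ 8.7000°)
go_straight(3.51): x += 3.51·cos θ, y += 3.51·sin θ → (12.2029, -17.3775, 8.7000°)
turn_left(46.8°): centre at ρ to the left, rotate +46.8° → (16.3814, -14.7563, 55.5000°)

(16.3814, -14.7563, 55.5000°)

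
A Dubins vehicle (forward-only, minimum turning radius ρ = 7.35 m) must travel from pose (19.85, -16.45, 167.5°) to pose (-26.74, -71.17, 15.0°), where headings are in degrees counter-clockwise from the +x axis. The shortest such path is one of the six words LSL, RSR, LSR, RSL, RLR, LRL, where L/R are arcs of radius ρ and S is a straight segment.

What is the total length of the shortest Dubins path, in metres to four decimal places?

88.5500 m

Let ψ = atan2(Δy, Δx) = atan2(-54.72, -46.59) = -130.4119° be the start→goal bearing.
Normalize: d = |goal − start| / ρ = 71.867284/7.35 = 9.777862, α = (θ_start − ψ) mod 360° = 297.9119° = 5.199544 rad, β = (θ_goal − ψ) mod 360° = 145.4119° = 2.537917 rad.
Common terms: sin α = -0.883668, cos α = 0.468114, sin β = 0.567673, cos β = -0.823254, cos(α−β) = -0.887011, d² = 95.606581. Work in radians in the unit-radius frame; every candidate has L = ρ·(t + p + q).
LSL: p² = 2 + d² − 2cos(α−β) + 2d(sin α − sin β) = 70.998583; p = √p² = 8.426066; φ = atan2(cos β − cos α, d + sin α − sin β) = -0.153865 rad; t = (φ − α) mod 2π = 0.929776 rad, q = (β − φ) mod 2π = 2.691782 rad → L = 7.35·(0.929776 + 8.426066 + 2.691782) = 7.35·12.047624 = 88.550036 m
RSR: p² = 2 + d² − 2cos(α−β) + 2d(sin β − sin α) = 127.762622; p = √p² = 11.303213; φ = atan2(cos α − cos β, d − sin α + sin β) = 0.114498 rad; t = (α − φ) mod 2π = 5.085046 rad, q = (φ − β) mod 2π = 3.859766 rad → L = 7.35·(5.085046 + 11.303213 + 3.859766) = 7.35·20.248025 = 148.822986 m
LSR: p² = d² − 2 + 2cos(α−β) + 2d(sin α + sin β) = 85.653033; p = √p² = 9.254892; φ = atan2(−cos α − cos β, d + sin α + sin β) − atan2(−2, p) = 0.250345 rad; t = (φ − α) mod 2π = 1.333987 rad, q = (φ − β) mod 2π = 3.995614 rad → L = 7.35·(1.333987 + 9.254892 + 3.995614) = 7.35·14.584493 = 107.196026 m
RSL: p² = d² − 2 + 2cos(α−β) − 2d(sin α + sin β) = 98.012085; p = √p² = 9.900105; φ = atan2(cos α + cos β, d − sin α − sin β) − atan2(2, p) = -0.234505 rad; t = (α − φ) mod 2π = 5.434048 rad, q = (β − φ) mod 2π = 2.772421 rad → L = 7.35·(5.434048 + 9.900105 + 2.772421) = 7.35·18.106575 = 133.083327 m
RLR: c = (6 − d² + 2cos(α−β) + 2d(sin α − sin β))/8 = -14.970328, |c| > 1 → infeasible
LRL: c = (6 − d² + 2cos(α−β) − 2d(sin α − sin β))/8 = -7.874823, |c| > 1 → infeasible
Shortest: LSL with L = 88.550036 m ≈ 88.5500 m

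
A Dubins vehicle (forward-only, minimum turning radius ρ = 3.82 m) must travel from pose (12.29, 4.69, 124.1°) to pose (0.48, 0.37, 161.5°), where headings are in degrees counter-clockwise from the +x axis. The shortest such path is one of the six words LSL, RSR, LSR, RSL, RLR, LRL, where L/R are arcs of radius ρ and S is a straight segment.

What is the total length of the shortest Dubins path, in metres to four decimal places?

Let ψ = atan2(Δy, Δx) = atan2(-4.32, -11.81) = -159.9079° be the start→goal bearing.
Normalize: d = |goal − start| / ρ = 12.575313/3.82 = 3.291967, α = (θ_start − ψ) mod 360° = 284.0079° = 4.956873 rad, β = (θ_goal − ψ) mod 360° = 321.4079° = 5.609626 rad.
Common terms: sin α = -0.970262, cos α = 0.242056, sin β = -0.623772, cos β = 0.781606, cos(α−β) = 0.794415, d² = 10.837045. Work in radians in the unit-radius frame; every candidate has L = ρ·(t + p + q).
LSL: p² = 2 + d² − 2cos(α−β) + 2d(sin α − sin β) = 8.966945; p = √p² = 2.994486; φ = atan2(cos β − cos α, d + sin α − sin β) = 0.181171 rad; t = (φ − α) mod 2π = 1.507483 rad, q = (β − φ) mod 2π = 5.428455 rad → L = 3.82·(1.507483 + 2.994486 + 5.428455) = 3.82·9.930424 = 37.934221 m
RSR: p² = 2 + d² − 2cos(α−β) + 2d(sin β − sin α) = 13.529487; p = √p² = 3.678245; φ = atan2(cos α − cos β, d − sin α + sin β) = -0.147218 rad; t = (α − φ) mod 2π = 5.104091 rad, q = (φ − β) mod 2π = 0.526341 rad → L = 3.82·(5.104091 + 3.678245 + 0.526341) = 3.82·9.308677 = 35.559147 m
LSR: p² = d² − 2 + 2cos(α−β) + 2d(sin α + sin β) = -0.069141 < 0 → infeasible
RSL: p² = d² − 2 + 2cos(α−β) − 2d(sin α + sin β) = 20.920890; p = √p² = 4.573936; φ = atan2(cos α + cos β, d − sin α − sin β) − atan2(2, p) = -0.205687 rad; t = (α − φ) mod 2π = 5.162560 rad, q = (β − φ) mod 2π = 5.815313 rad → L = 3.82·(5.162560 + 4.573936 + 5.815313) = 3.82·15.551809 = 59.407911 m
RLR: c = (6 − d² + 2cos(α−β) + 2d(sin α − sin β))/8 = -0.691186; p = 2π − arccos c = 3.949260 rad; φ = atan2(cos α − cos β, d − sin α + sin β) = -0.147218 rad; t = (α − φ + p/2) mod 2π = 0.795536 rad, q = (α − β − t + p) mod 2π = 2.500971 rad → L = 3.82·(0.795536 + 3.949260 + 2.500971) = 3.82·7.245768 = 27.678832 m
LRL: c = (6 − d² + 2cos(α−β) − 2d(sin α − sin β))/8 = -0.120868; p = 2π − arccos c = 4.591225 rad; φ = atan2(cos β − cos α, d + sin α − sin β) = 0.181171 rad; t = (φ − α + p/2) mod 2π = 3.803096 rad, q = (β − α − t + p) mod 2π = 1.440882 rad → L = 3.82·(3.803096 + 4.591225 + 1.440882) = 3.82·9.835202 = 37.570473 m
Shortest: RLR with L = 27.678832 m ≈ 27.6788 m

27.6788 m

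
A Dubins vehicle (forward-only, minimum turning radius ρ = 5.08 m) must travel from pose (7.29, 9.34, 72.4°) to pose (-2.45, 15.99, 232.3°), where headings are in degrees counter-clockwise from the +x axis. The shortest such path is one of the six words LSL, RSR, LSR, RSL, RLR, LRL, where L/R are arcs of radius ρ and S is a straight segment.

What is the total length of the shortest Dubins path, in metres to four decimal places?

16.3683 m

Let ψ = atan2(Δy, Δx) = atan2(6.65, -9.74) = 145.6766° be the start→goal bearing.
Normalize: d = |goal − start| / ρ = 11.793647/5.08 = 2.321584, α = (θ_start − ψ) mod 360° = 286.7234° = 5.004267 rad, β = (θ_goal − ψ) mod 360° = 86.6234° = 1.511863 rad.
Common terms: sin α = -0.957705, cos α = 0.287751, sin β = 0.998264, cos β = 0.058899, cos(α−β) = -0.939094, d² = 5.389752. Work in radians in the unit-radius frame; every candidate has L = ρ·(t + p + q).
LSL: p² = 2 + d² − 2cos(α−β) + 2d(sin α − sin β) = 0.186047; p = √p² = 0.431332; φ = atan2(cos β − cos α, d + sin α − sin β) = -0.559273 rad; t = (φ − α) mod 2π = 0.719646 rad, q = (β − φ) mod 2π = 2.071136 rad → L = 5.08·(0.719646 + 0.431332 + 2.071136) = 5.08·3.222114 = 16.368337 m
RSR: p² = 2 + d² − 2cos(α−β) + 2d(sin β − sin α) = 18.349834; p = √p² = 4.283671; φ = atan2(cos α − cos β, d − sin α + sin β) = 0.053450 rad; t = (α − φ) mod 2π = 4.950817 rad, q = (φ − β) mod 2π = 4.824772 rad → L = 5.08·(4.950817 + 4.283671 + 4.824772) = 5.08·14.059260 = 71.421040 m
LSR: p² = d² − 2 + 2cos(α−β) + 2d(sin α + sin β) = 1.699885; p = √p² = 1.303796; φ = atan2(−cos α − cos β, d + sin α + sin β) − atan2(−2, p) = 0.847375 rad; t = (φ − α) mod 2π = 2.126294 rad, q = (φ − β) mod 2π = 5.618698 rad → L = 5.08·(2.126294 + 1.303796 + 5.618698) = 5.08·9.048788 = 45.967843 m
RSL: p² = d² − 2 + 2cos(α−β) − 2d(sin α + sin β) = 1.323243; p = √p² = 1.150323; φ = atan2(cos α + cos β, d − sin α − sin β) − atan2(2, p) = -0.898023 rad; t = (α − φ) mod 2π = 5.902290 rad, q = (β − φ) mod 2π = 2.409886 rad → L = 5.08·(5.902290 + 1.150323 + 2.409886) = 5.08·9.462499 = 48.069497 m
RLR: c = (6 − d² + 2cos(α−β) + 2d(sin α − sin β))/8 = -1.293729, |c| > 1 → infeasible
LRL: c = (6 − d² + 2cos(α−β) − 2d(sin α − sin β))/8 = 0.976744; p = 2π − arccos c = 6.067099 rad; φ = atan2(cos β − cos α, d + sin α − sin β) = -0.559273 rad; t = (φ − α + p/2) mod 2π = 3.753195 rad, q = (β − α − t + p) mod 2π = 5.104685 rad → L = 5.08·(3.753195 + 6.067099 + 5.104685) = 5.08·14.924980 = 75.818897 m
Shortest: LSL with L = 16.368337 m ≈ 16.3683 m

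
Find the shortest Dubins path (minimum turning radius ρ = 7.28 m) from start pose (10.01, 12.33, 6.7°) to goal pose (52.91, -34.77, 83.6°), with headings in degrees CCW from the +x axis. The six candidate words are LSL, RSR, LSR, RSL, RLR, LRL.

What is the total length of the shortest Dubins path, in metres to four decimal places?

Let ψ = atan2(Δy, Δx) = atan2(-47.10, 42.90) = -47.6719° be the start→goal bearing.
Normalize: d = |goal − start| / ρ = 63.708869/7.28 = 8.751218, α = (θ_start − ψ) mod 360° = 54.3719° = 0.948968 rad, β = (θ_goal − ψ) mod 360° = 131.2719° = 2.291126 rad.
Common terms: sin α = 0.812815, cos α = 0.582522, sin β = 0.751588, cos β = -0.659633, cos(α−β) = 0.226651, d² = 76.583821. Work in radians in the unit-radius frame; every candidate has L = ρ·(t + p + q).
LSL: p² = 2 + d² − 2cos(α−β) + 2d(sin α − sin β) = 79.202135; p = √p² = 8.899558; φ = atan2(cos β − cos α, d + sin α − sin β) = -0.140032 rad; t = (φ − α) mod 2π = 5.194185 rad, q = (β − φ) mod 2π = 2.431158 rad → L = 7.28·(5.194185 + 8.899558 + 2.431158) = 7.28·16.524902 = 120.301284 m
RSR: p² = 2 + d² − 2cos(α−β) + 2d(sin β − sin α) = 77.058903; p = √p² = 8.778320; φ = atan2(cos α − cos β, d − sin α + sin β) = 0.141979 rad; t = (α − φ) mod 2π = 0.806989 rad, q = (φ − β) mod 2π = 4.134038 rad → L = 7.28·(0.806989 + 8.778320 + 4.134038) = 7.28·13.719347 = 99.876847 m
LSR: p² = d² − 2 + 2cos(α−β) + 2d(sin α + sin β) = 102.417987; p = √p² = 10.120177; φ = atan2(−cos α − cos β, d + sin α + sin β) − atan2(−2, p) = 0.202586 rad; t = (φ − α) mod 2π = 5.536803 rad, q = (φ − β) mod 2π = 4.194645 rad → L = 7.28·(5.536803 + 10.120177 + 4.194645) = 7.28·19.851625 = 144.519832 m
RSL: p² = d² − 2 + 2cos(α−β) − 2d(sin α + sin β) = 47.656261; p = √p² = 6.903351; φ = atan2(cos α + cos β, d − sin α − sin β) − atan2(2, p) = -0.292723 rad; t = (α − φ) mod 2π = 1.241691 rad, q = (β − φ) mod 2π = 2.583849 rad → L = 7.28·(1.241691 + 6.903351 + 2.583849) = 7.28·10.728892 = 78.106331 m
RLR: c = (6 − d² + 2cos(α−β) + 2d(sin α − sin β))/8 = -8.632363, |c| > 1 → infeasible
LRL: c = (6 − d² + 2cos(α−β) − 2d(sin α − sin β))/8 = -8.900267, |c| > 1 → infeasible
Shortest: RSL with L = 78.106331 m ≈ 78.1063 m

78.1063 m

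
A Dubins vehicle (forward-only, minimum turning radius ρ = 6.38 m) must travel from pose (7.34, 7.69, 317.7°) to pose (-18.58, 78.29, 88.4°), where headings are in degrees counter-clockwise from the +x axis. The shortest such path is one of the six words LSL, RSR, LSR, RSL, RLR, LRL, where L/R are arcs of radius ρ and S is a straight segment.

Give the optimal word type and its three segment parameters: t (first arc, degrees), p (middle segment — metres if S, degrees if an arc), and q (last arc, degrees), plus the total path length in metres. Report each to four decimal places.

LSR: t = 162.7594°, p = 68.7185 m, q = 32.0594°, L = 90.4120 m

Let ψ = atan2(Δy, Δx) = atan2(70.60, -25.92) = 110.1601° be the start→goal bearing.
Normalize: d = |goal − start| / ρ = 75.207755/6.38 = 11.788049, α = (θ_start − ψ) mod 360° = 207.5399° = 3.622254 rad, β = (θ_goal − ψ) mod 360° = 338.2399° = 5.903399 rad.
Common terms: sin α = -0.462365, cos α = -0.886689, sin β = -0.370722, cos β = 0.928744, cos(α−β) = -0.652098, d² = 138.958108. Work in radians in the unit-radius frame; every candidate has L = ρ·(t + p + q).
LSL: p² = 2 + d² − 2cos(α−β) + 2d(sin α − sin β) = 140.101706; p = √p² = 11.836457; φ = atan2(cos β − cos α, d + sin α − sin β) = 0.153984 rad; t = (φ − α) mod 2π = 2.814916 rad, q = (β − φ) mod 2π = 5.749415 rad → L = 6.38·(2.814916 + 11.836457 + 5.749415) = 6.38·20.400787 = 130.157023 m
RSR: p² = 2 + d² − 2cos(α−β) + 2d(sin β − sin α) = 144.422903; p = √p² = 12.017608; φ = atan2(cos α − cos β, d − sin α + sin β) = -0.151645 rad; t = (α − φ) mod 2π = 3.773899 rad, q = (φ − β) mod 2π = 0.228141 rad → L = 6.38·(3.773899 + 12.017608 + 0.228141) = 6.38·16.019648 = 102.205354 m
LSR: p² = d² − 2 + 2cos(α−β) + 2d(sin α + sin β) = 116.012960; p = √p² = 10.770931; φ = atan2(−cos α − cos β, d + sin α + sin β) − atan2(−2, p) = 0.179755 rad; t = (φ − α) mod 2π = 2.840687 rad, q = (φ − β) mod 2π = 0.559541 rad → L = 6.38·(2.840687 + 10.770931 + 0.559541) = 6.38·14.171159 = 90.411996 m
RSL: p² = d² − 2 + 2cos(α−β) − 2d(sin α + sin β) = 155.294862; p = √p² = 12.461736; φ = atan2(cos α + cos β, d − sin α − sin β) − atan2(2, p) = -0.155802 rad; t = (α − φ) mod 2π = 3.778056 rad, q = (β − φ) mod 2π = 6.059201 rad → L = 6.38·(3.778056 + 12.461736 + 6.059201) = 6.38·22.298993 = 142.267577 m
RLR: c = (6 − d² + 2cos(α−β) + 2d(sin α − sin β))/8 = -17.052863, |c| > 1 → infeasible
LRL: c = (6 − d² + 2cos(α−β) − 2d(sin α − sin β))/8 = -16.512713, |c| > 1 → infeasible
Shortest: LSR with L = 90.411996 m ≈ 90.4120 m
Convert LSR to answer units (arcs ×180/π): t = 2.840687·180/π = 162.7594°, p = ρ·p = 6.38·10.770931 = 68.7185 m, q = 0.559541·180/π = 32.0594°, L = 90.4120 m.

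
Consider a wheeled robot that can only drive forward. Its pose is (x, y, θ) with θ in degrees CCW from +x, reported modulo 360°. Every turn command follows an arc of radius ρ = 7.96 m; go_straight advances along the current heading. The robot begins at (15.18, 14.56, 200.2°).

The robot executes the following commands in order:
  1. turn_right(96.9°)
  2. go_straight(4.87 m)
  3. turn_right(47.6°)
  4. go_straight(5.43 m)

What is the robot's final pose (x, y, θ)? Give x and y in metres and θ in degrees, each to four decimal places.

(7.7953, 35.7412, 55.7000°)

set_pose: (x, y, θ) = (15.1800, 14.5600, 200.2000°), ρ = 7.96
turn_right(96.9°): centre at ρ to the right, rotate −96.9° → (4.6849, 20.1992, 103.3000°)
go_straight(4.87): x += 4.87·cos θ, y += 4.87·sin θ → (3.5646, 24.9386, 103.3000°)
turn_right(47.6°): centre at ρ to the right, rotate −47.6° → (4.7353, 31.2555, 55.7000°)
go_straight(5.43): x += 5.43·cos θ, y += 5.43·sin θ → (7.7953, 35.7412, 55.7000°)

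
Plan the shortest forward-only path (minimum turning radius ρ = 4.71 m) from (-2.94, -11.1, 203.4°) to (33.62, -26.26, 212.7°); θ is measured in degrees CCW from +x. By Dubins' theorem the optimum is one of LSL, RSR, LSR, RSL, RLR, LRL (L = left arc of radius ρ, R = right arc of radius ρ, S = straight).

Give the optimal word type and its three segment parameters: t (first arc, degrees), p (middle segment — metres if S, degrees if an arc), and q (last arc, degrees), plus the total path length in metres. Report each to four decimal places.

Let ψ = atan2(Δy, Δx) = atan2(-15.16, 36.56) = -22.5219° be the start→goal bearing.
Normalize: d = |goal − start| / ρ = 39.578519/4.71 = 8.403083, α = (θ_start − ψ) mod 360° = 225.9219° = 3.943080 rad, β = (θ_goal − ψ) mod 360° = 235.2219° = 4.105396 rad.
Common terms: sin α = -0.718392, cos α = -0.695639, sin β = -0.821367, cos β = -0.570400, cos(α−β) = 0.986856, d² = 70.611799. Work in radians in the unit-radius frame; every candidate has L = ρ·(t + p + q).
LSL: p² = 2 + d² − 2cos(α−β) + 2d(sin α − sin β) = 72.368704; p = √p² = 8.506980; φ = atan2(cos β − cos α, d + sin α − sin β) = 0.014722 rad; t = (φ − α) mod 2π = 2.354827 rad, q = (β − φ) mod 2π = 4.090674 rad → L = 4.71·(2.354827 + 8.506980 + 4.090674) = 4.71·14.952481 = 70.426184 m
RSR: p² = 2 + d² − 2cos(α−β) + 2d(sin β − sin α) = 68.907470; p = √p² = 8.301052; φ = atan2(cos α − cos β, d − sin α + sin β) = -0.015088 rad; t = (α − φ) mod 2π = 3.958168 rad, q = (φ − β) mod 2π = 2.162702 rad → L = 4.71·(3.958168 + 8.301052 + 2.162702) = 4.71·14.421922 = 67.927253 m
LSR: p² = d² − 2 + 2cos(α−β) + 2d(sin α + sin β) = 44.708068; p = √p² = 6.686409; φ = atan2(−cos α − cos β, d + sin α + sin β) − atan2(−2, p) = 0.473058 rad; t = (φ − α) mod 2π = 2.813163 rad, q = (φ − β) mod 2π = 2.650847 rad → L = 4.71·(2.813163 + 6.686409 + 2.650847) = 4.71·12.150419 = 57.228472 m
RSL: p² = d² − 2 + 2cos(α−β) − 2d(sin α + sin β) = 96.462952; p = √p² = 9.821555; φ = atan2(cos α + cos β, d − sin α − sin β) − atan2(2, p) = -0.327537 rad; t = (α − φ) mod 2π = 4.270618 rad, q = (β − φ) mod 2π = 4.432933 rad → L = 4.71·(4.270618 + 9.821555 + 4.432933) = 4.71·18.525107 = 87.253252 m
RLR: c = (6 − d² + 2cos(α−β) + 2d(sin α − sin β))/8 = -7.613434, |c| > 1 → infeasible
LRL: c = (6 − d² + 2cos(α−β) − 2d(sin α − sin β))/8 = -8.046088, |c| > 1 → infeasible
Shortest: LSR with L = 57.228472 m ≈ 57.2285 m
Convert LSR to answer units (arcs ×180/π): t = 2.813163·180/π = 161.1823°, p = ρ·p = 4.71·6.686409 = 31.4930 m, q = 2.650847·180/π = 151.8823°, L = 57.2285 m.

LSR: t = 161.1823°, p = 31.4930 m, q = 151.8823°, L = 57.2285 m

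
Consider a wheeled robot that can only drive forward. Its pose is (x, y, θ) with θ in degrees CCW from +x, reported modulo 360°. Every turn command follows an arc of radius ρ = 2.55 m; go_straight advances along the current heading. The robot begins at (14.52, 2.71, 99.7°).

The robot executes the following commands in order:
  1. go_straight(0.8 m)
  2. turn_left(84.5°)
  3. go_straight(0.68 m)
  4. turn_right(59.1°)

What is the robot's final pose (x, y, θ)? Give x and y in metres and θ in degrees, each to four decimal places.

(8.7337, 6.6392, 125.1000°)

set_pose: (x, y, θ) = (14.5200, 2.7100, 99.7000°), ρ = 2.55
go_straight(0.8): x += 0.8·cos θ, y += 0.8·sin θ → (14.3852, 3.4986, 99.7000°)
turn_left(84.5°): centre at ρ to the left, rotate +84.5° → (11.6849, 5.6121, 184.2000°)
go_straight(0.68): x += 0.68·cos θ, y += 0.68·sin θ → (11.0067, 5.5623, 184.2000°)
turn_right(59.1°): centre at ρ to the right, rotate −59.1° → (8.7337, 6.6392, 125.1000°)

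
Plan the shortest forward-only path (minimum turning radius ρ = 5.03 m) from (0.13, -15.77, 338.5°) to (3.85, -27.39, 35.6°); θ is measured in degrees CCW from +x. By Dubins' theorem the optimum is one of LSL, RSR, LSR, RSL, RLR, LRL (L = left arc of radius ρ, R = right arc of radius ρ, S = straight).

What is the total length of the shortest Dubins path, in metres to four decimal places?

40.5116 m

Let ψ = atan2(Δy, Δx) = atan2(-11.62, 3.72) = -72.2482° be the start→goal bearing.
Normalize: d = |goal − start| / ρ = 12.200934/5.03 = 2.425633, α = (θ_start − ψ) mod 360° = 50.7482° = 0.885723 rad, β = (θ_goal − ψ) mod 360° = 107.8482° = 1.882306 rad.
Common terms: sin α = 0.774372, cos α = 0.632730, sin β = 0.951872, cos β = -0.306496, cos(α−β) = 0.543174, d² = 5.883696. Work in radians in the unit-radius frame; every candidate has L = ρ·(t + p + q).
LSL: p² = 2 + d² − 2cos(α−β) + 2d(sin α − sin β) = 5.936249; p = √p² = 2.436442; φ = atan2(cos β − cos α, d + sin α − sin β) = -0.395740 rad; t = (φ − α) mod 2π = 5.001723 rad, q = (β − φ) mod 2π = 2.278045 rad → L = 5.03·(5.001723 + 2.436442 + 2.278045) = 5.03·9.716210 = 48.872537 m
RSR: p² = 2 + d² − 2cos(α−β) + 2d(sin β − sin α) = 7.658445; p = √p² = 2.767389; φ = atan2(cos α − cos β, d − sin α + sin β) = 0.346269 rad; t = (α − φ) mod 2π = 0.539454 rad, q = (φ − β) mod 2π = 4.747148 rad → L = 5.03·(0.539454 + 2.767389 + 4.747148) = 5.03·8.053992 = 40.511579 m
LSR: p² = d² − 2 + 2cos(α−β) + 2d(sin α + sin β) = 13.344516; p = √p² = 3.653015; φ = atan2(−cos α − cos β, d + sin α + sin β) − atan2(−2, p) = 0.422502 rad; t = (φ − α) mod 2π = 5.819965 rad, q = (φ − β) mod 2π = 4.823382 rad → L = 5.03·(5.819965 + 3.653015 + 4.823382) = 5.03·14.296362 = 71.910699 m
RSL: p² = d² − 2 + 2cos(α−β) − 2d(sin α + sin β) = -3.404427 < 0 → infeasible
RLR: c = (6 − d² + 2cos(α−β) + 2d(sin α − sin β))/8 = 0.042694; p = 2π − arccos c = 4.755096 rad; φ = atan2(cos α − cos β, d − sin α + sin β) = 0.346269 rad; t = (α − φ + p/2) mod 2π = 2.917002 rad, q = (α − β − t + p) mod 2π = 0.841511 rad → L = 5.03·(2.917002 + 4.755096 + 0.841511) = 5.03·8.513610 = 42.823457 m
LRL: c = (6 − d² + 2cos(α−β) − 2d(sin α − sin β))/8 = 0.257969; p = 2π − arccos c = 4.973308 rad; φ = atan2(cos β − cos α, d + sin α − sin β) = -0.395740 rad; t = (φ − α + p/2) mod 2π = 1.205192 rad, q = (β − α − t + p) mod 2π = 4.764699 rad → L = 5.03·(1.205192 + 4.973308 + 4.764699) = 5.03·10.943200 = 55.044294 m
Shortest: RSR with L = 40.511579 m ≈ 40.5116 m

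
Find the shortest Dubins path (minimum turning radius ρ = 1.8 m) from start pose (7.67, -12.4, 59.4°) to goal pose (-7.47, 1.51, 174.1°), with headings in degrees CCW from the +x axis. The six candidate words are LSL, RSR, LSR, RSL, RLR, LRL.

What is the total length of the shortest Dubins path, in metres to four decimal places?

21.3596 m

Let ψ = atan2(Δy, Δx) = atan2(13.91, -15.14) = 137.4245° be the start→goal bearing.
Normalize: d = |goal − start| / ρ = 20.559857/1.8 = 11.422143, α = (θ_start − ψ) mod 360° = 281.9755° = 4.921401 rad, β = (θ_goal − ψ) mod 360° = 36.6755° = 0.640108 rad.
Common terms: sin α = -0.978236, cos α = 0.207493, sin β = 0.597282, cos β = 0.802031, cos(α−β) = -0.417867, d² = 130.465340. Work in radians in the unit-radius frame; every candidate has L = ρ·(t + p + q).
LSL: p² = 2 + d² − 2cos(α−β) + 2d(sin α − sin β) = 97.309476; p = √p² = 9.864557; φ = atan2(cos β − cos α, d + sin α − sin β) = 0.060307 rad; t = (φ − α) mod 2π = 1.422091 rad, q = (β − φ) mod 2π = 0.579802 rad → L = 1.8·(1.422091 + 9.864557 + 0.579802) = 1.8·11.866449 = 21.359609 m
RSR: p² = 2 + d² − 2cos(α−β) + 2d(sin β − sin α) = 169.292671; p = √p² = 13.011252; φ = atan2(cos α − cos β, d − sin α + sin β) = -0.045710 rad; t = (α − φ) mod 2π = 4.967111 rad, q = (φ − β) mod 2π = 5.597367 rad → L = 1.8·(4.967111 + 13.011252 + 5.597367) = 1.8·23.575730 = 42.436313 m
LSR: p² = d² − 2 + 2cos(α−β) + 2d(sin α + sin β) = 118.926980; p = √p² = 10.905365; φ = atan2(−cos α − cos β, d + sin α + sin β) − atan2(−2, p) = 0.090201 rad; t = (φ − α) mod 2π = 1.451986 rad, q = (φ − β) mod 2π = 5.733278 rad → L = 1.8·(1.451986 + 10.905365 + 5.733278) = 1.8·18.090629 = 32.563132 m
RSL: p² = d² − 2 + 2cos(α−β) − 2d(sin α + sin β) = 136.332231; p = √p² = 11.676139; φ = atan2(cos α + cos β, d − sin α − sin β) − atan2(2, p) = -0.084320 rad; t = (α − φ) mod 2π = 5.005721 rad, q = (β − φ) mod 2π = 0.724429 rad → L = 1.8·(5.005721 + 11.676139 + 0.724429) = 1.8·17.406289 = 31.331320 m
RLR: c = (6 − d² + 2cos(α−β) + 2d(sin α − sin β))/8 = -20.161584, |c| > 1 → infeasible
LRL: c = (6 − d² + 2cos(α−β) − 2d(sin α − sin β))/8 = -11.163685, |c| > 1 → infeasible
Shortest: LSL with L = 21.359609 m ≈ 21.3596 m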